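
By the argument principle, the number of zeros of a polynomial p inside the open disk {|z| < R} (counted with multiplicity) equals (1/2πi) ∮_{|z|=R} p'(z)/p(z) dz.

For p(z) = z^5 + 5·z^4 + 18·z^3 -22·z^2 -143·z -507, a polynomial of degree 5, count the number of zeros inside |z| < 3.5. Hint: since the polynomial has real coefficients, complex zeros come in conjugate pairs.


The zeros of p are: (-2 + 3i), (-2 - 3i), (-2 + 3i), (-2 - 3i), 3.
Their magnitudes are: 3.606, 3.606, 3.606, 3.606, 3.
Zeros with |z| < R = 3.5: 3.
Count = 1.
By the argument principle, (1/2πi) ∮_{|z|=R} p'(z)/p(z) dz equals exactly this count.

Number of zeros inside |z| < 3.5: 1.


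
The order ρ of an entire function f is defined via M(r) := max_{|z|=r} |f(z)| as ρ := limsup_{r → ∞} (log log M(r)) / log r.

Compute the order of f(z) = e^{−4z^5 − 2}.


|e^{−4z^5 − 2}| = e^{Re(-4·z^5) + -2} ≤ e^{4|z|^5 + -2} = e^{4r^5 + -2} on |z| = r, so ρ ≤ 5. Choosing z on |z|=r so that -4·z^5 is real positive (always possible by picking arg z appropriately) gives |f(z)| = e^{4r^5 + -2}, matching the bound. The additive constant -2 does not affect log log M(r) ~ 5·log r. Hence ρ = 5.
Therefore ρ = 5.

Order ρ = 5.


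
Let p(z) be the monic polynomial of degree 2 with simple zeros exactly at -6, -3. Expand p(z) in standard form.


The polynomial is p(z) = ∏_{α ∈ S} (z − α), where S = {-6, -3}.
Expanding the product yields: p(z) = z^2 + 9·z + 18.
The resulting polynomial has degree 2 and real coefficients as required.

p(z) = z^2 + 9·z + 18.


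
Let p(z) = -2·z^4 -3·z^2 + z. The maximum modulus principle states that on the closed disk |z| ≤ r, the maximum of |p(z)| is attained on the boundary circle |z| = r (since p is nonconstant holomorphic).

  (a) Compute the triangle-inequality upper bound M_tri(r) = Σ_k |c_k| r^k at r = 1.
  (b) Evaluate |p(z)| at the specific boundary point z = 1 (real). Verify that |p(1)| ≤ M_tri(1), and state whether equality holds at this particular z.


Coefficients: c_0 = 0, c_1 = 1, c_2 = -3, c_3 = 0, c_4 = -2. Radius r = 1.
Part (a). Triangle bound: M_tri(r) = Σ_k |c_k| r^k
  = |0|·1^0 + |1|·1^1 + |-3|·1^2 + |0|·1^3 + |-2|·1^4
  = 0 + 1 + 3 + 0 + 2 = 6.
This bounds M(r) := max_{|z|=r} |p(z)| from above; equality holds iff all terms c_k z^k can be made to align in phase at a single z on |z|=r.
Part (b). At z = 1 (real, on the circle |z| = r):
  p(1) = (0)·1^0 + (1)·1^1 + (-3)·1^2 + (0)·1^3 + (-2)·1^4 = -4.
  |p(1)| = 4.
Check: |p(1)| = 4 ≤ 6 = M_tri(1). ✓ Equality does not hold at z = 1 (the coefficients have mixed signs, so the terms do not all align in phase there).

M_tri(1) = 6; |p(1)| = 4; equality at z=1: no.


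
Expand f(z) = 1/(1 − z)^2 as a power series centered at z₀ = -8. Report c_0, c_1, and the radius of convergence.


Let w = z − z₀, so z = z₀ + w.
Then 1 − z = 1 − (z₀ + w) = (1 − z₀) − w = 9 − w.
f(z) = 1/(9 − w)^2 = (1/(9)^2) · (1 − w/(9))^{−2}.
By the binomial series (1−u)^{−2} = Σ_{n≥0} C(n+1, 1) u^n for |u|<1, with u = w/(9):
  c_n = C(n+1, 1) / (9)^(n+2).
  c_0 = 1/(9)^2 = 1/81.
  c_1 = 2/(9)^3 = 2/729.
The series is valid for |w/d| < 1, i.e. |z − z₀| < |d|.
Radius of convergence: R = |1 − z₀| = |9| = 9 (distance from z₀ to the singularity z = 1).

c_0 = 1/81, c_1 = 2/729; R = 9.


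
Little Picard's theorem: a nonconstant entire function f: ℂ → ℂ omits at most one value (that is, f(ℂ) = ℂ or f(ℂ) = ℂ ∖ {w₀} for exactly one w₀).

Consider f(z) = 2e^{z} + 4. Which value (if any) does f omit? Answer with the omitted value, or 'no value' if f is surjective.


Little Picard bounds the complement of f(ℂ) to at most one point.
e^{z} is never zero on ℂ, so 2·e^{z} takes every value in ℂ ∖ {0}. Adding 4 shifts the range to ℂ ∖ {4}. Thus f omits exactly the value 4.

Omitted value: 4.


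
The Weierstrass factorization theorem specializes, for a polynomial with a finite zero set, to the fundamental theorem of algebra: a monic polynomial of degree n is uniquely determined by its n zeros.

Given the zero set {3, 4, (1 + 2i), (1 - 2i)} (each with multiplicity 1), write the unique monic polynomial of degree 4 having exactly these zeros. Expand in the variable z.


The polynomial is p(z) = ∏_{α ∈ S} (z − α), where S = {3, 4, (1 + 2i), (1 - 2i)}.
Expanding the product yields: p(z) = z^4 -9·z^3 + 31·z^2 -59·z + 60.
Note conjugate pairs combine to real quadratics: (z − (1+2i))(z − (1−2i)) = z² − 2z + 5.
The resulting polynomial has degree 4 and real coefficients as required.

p(z) = z^4 -9·z^3 + 31·z^2 -59·z + 60.


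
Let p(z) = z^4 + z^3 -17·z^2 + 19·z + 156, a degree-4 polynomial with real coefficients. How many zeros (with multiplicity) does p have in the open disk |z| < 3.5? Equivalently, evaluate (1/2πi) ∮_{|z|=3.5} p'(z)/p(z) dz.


The zeros of p are: -3, -4, (3 + 2i), (3 - 2i).
Their magnitudes are: 3, 4, 3.606, 3.606.
Zeros with |z| < R = 3.5: -3.
Count = 1.
By the argument principle, (1/2πi) ∮_{|z|=R} p'(z)/p(z) dz equals exactly this count.

Number of zeros inside |z| < 3.5: 1.


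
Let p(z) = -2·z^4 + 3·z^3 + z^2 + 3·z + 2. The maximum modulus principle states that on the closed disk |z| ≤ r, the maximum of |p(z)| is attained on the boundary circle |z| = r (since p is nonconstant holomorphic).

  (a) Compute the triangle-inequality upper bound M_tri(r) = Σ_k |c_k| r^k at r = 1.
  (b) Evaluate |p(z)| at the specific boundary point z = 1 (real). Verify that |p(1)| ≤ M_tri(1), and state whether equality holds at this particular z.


Coefficients: c_0 = 2, c_1 = 3, c_2 = 1, c_3 = 3, c_4 = -2. Radius r = 1.
Part (a). Triangle bound: M_tri(r) = Σ_k |c_k| r^k
  = |2|·1^0 + |3|·1^1 + |1|·1^2 + |3|·1^3 + |-2|·1^4
  = 2 + 3 + 1 + 3 + 2 = 11.
This bounds M(r) := max_{|z|=r} |p(z)| from above; equality holds iff all terms c_k z^k can be made to align in phase at a single z on |z|=r.
Part (b). At z = 1 (real, on the circle |z| = r):
  p(1) = (2)·1^0 + (3)·1^1 + (1)·1^2 + (3)·1^3 + (-2)·1^4 = 7.
  |p(1)| = 7.
Check: |p(1)| = 7 ≤ 11 = M_tri(1). ✓ Equality does not hold at z = 1 (the coefficients have mixed signs, so the terms do not all align in phase there).

M_tri(1) = 11; |p(1)| = 7; equality at z=1: no.


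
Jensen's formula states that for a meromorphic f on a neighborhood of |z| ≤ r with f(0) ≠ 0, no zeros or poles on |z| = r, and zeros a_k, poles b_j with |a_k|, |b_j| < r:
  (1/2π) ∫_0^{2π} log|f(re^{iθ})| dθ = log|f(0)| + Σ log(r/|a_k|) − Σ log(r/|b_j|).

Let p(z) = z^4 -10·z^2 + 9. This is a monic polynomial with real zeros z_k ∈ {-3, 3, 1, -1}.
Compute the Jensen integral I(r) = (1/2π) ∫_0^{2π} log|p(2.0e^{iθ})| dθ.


Zeros: -3, -1, 1, 3; r = 2.0.
Inside |z| < r: -1, 1. Outside (|z| ≥ r): -3, 3.
p(0) = 9, so log|p(0)| = log(9) = 2.1972.
Apply Jensen: I(r) = log|p(0)| + Σ_k log(r/|z_k|), summed over zeros inside |z| < r.
  log(r/|z_k|) for z_k = 1: log(2.0/1) = 0.6931
  log(r/|z_k|) for z_k = -1: log(2.0/1) = 0.6931
  Outside zeros (-3, 3) contribute nothing to the Jensen sum.
Sum over inside zeros: 1.3863.
I(r) = log|p(0)| + (inside sum) = 2.1972 + 1.3863 = 3.5835.
Note: since some zeros are outside |z| ≤ r, the simplified n·log(r) form does NOT apply — only the inside zeros contribute.

I(r) ≈ 3.5835.


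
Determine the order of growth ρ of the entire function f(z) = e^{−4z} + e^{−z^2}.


Each summand is entire of order 1 and 2 respectively (as in the single-exponential case). The order of a sum is at most the max of the orders, so ρ ≤ 2. For the lower bound: on |z|=r choose arg z so that -1z^2 is real positive; then |e^{-1z^2}| = e^{1r^2} while |e^{-4z}| ≤ e^{4r^1} = o(e^{1r^2}). So |f| ≥ e^{1r^2}(1 − o(1)) and ρ ≥ 2. Hence ρ = max(1, 2) = 2.
Therefore ρ = 2.

Order ρ = 2.


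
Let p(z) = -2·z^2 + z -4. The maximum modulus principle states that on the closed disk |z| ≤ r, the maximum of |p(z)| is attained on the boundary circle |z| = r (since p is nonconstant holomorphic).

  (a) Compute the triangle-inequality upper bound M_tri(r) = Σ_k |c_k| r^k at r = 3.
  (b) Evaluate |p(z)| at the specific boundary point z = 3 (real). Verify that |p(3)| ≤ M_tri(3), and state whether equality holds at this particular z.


Coefficients: c_0 = -4, c_1 = 1, c_2 = -2. Radius r = 3.
Part (a). Triangle bound: M_tri(r) = Σ_k |c_k| r^k
  = |-4|·3^0 + |1|·3^1 + |-2|·3^2
  = 4 + 3 + 18 = 25.
This bounds M(r) := max_{|z|=r} |p(z)| from above; equality holds iff all terms c_k z^k can be made to align in phase at a single z on |z|=r.
Part (b). At z = 3 (real, on the circle |z| = r):
  p(3) = (-4)·3^0 + (1)·3^1 + (-2)·3^2 = -19.
  |p(3)| = 19.
Check: |p(3)| = 19 ≤ 25 = M_tri(3). ✓ Equality does not hold at z = 3 (the coefficients have mixed signs, so the terms do not all align in phase there).

M_tri(3) = 25; |p(3)| = 19; equality at z=3: no.


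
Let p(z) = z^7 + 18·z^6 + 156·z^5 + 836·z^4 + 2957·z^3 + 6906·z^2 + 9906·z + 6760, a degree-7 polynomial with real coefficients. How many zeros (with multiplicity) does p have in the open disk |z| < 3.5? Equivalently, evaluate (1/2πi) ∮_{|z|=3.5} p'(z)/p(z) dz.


The zeros of p are: (-2 + 3i), (-2 - 3i), -4, (-2 + 3i), (-2 - 3i), (-3 + 1i), (-3 - 1i).
Their magnitudes are: 3.606, 3.606, 4, 3.606, 3.606, 3.162, 3.162.
Zeros with |z| < R = 3.5: (-3 + 1i), (-3 - 1i).
Count = 2.
By the argument principle, (1/2πi) ∮_{|z|=R} p'(z)/p(z) dz equals exactly this count.

Number of zeros inside |z| < 3.5: 2.


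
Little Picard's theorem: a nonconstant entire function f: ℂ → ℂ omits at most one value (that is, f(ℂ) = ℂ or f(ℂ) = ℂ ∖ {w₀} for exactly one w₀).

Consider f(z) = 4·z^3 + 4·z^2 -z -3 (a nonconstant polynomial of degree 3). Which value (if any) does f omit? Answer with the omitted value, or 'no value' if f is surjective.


Little Picard bounds the complement of f(ℂ) to at most one point.
For every w ∈ ℂ, the equation p(z) − w = 0 is a nonconstant polynomial in z and hence has at least one root by the fundamental theorem of algebra. So p is surjective onto ℂ, omitting no value.

Omitted value: no value.


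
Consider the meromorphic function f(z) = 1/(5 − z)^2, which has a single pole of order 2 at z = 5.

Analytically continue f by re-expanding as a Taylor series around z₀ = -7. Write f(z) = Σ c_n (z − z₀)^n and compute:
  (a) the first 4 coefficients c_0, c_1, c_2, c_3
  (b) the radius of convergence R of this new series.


Let w = z − z₀, so z = z₀ + w.
Then 5 − z = 5 − (z₀ + w) = (5 − z₀) − w = 12 − w.
f(z) = 1/(12 − w)^2 = (1/(12)^2) · (1 − w/(12))^{−2}.
By the binomial series (1−u)^{−2} = Σ_{n≥0} C(n+1, 1) u^n for |u|<1, with u = w/(12):
  c_n = C(n+1, 1) / (12)^(n+2).
  c_0 = 1/(12)^2 = 1/144.
  c_1 = 2/(12)^3 = 1/864.
  c_2 = 3/(12)^4 = 1/6912.
  c_3 = 4/(12)^5 = 1/62208.
The series is valid for |w/d| < 1, i.e. |z − z₀| < |d|.
Radius of convergence: R = |5 − z₀| = |12| = 12 (distance from z₀ to the singularity z = 5).

c_0 = 1/144, c_1 = 1/864, c_2 = 1/6912, c_3 = 1/62208; R = 12.


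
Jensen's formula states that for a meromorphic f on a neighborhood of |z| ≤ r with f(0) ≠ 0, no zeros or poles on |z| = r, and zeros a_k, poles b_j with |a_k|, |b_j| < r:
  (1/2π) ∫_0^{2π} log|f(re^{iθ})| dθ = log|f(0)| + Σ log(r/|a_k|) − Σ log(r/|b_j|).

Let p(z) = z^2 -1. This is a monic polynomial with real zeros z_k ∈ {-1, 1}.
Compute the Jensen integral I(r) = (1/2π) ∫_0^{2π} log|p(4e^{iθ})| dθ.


Zeros: -1, 1; r = 4.
Inside |z| < r: -1, 1. Outside (|z| ≥ r): ∅.
p(0) = -1, so log|p(0)| = log(1) = 0.0000.
Apply Jensen: I(r) = log|p(0)| + Σ_k log(r/|z_k|), summed over zeros inside |z| < r.
  log(r/|z_k|) for z_k = -1: log(4/1) = 1.3863
  log(r/|z_k|) for z_k = 1: log(4/1) = 1.3863
Sum over inside zeros: 2.7726.
I(r) = log|p(0)| + (inside sum) = 0.0000 + 2.7726 = 2.7726.
Closed form (all zeros inside, monic): I(r) = n·log(r) = 2·log(4) = 2.7726. ✓

I(r) ≈ 2.7726.


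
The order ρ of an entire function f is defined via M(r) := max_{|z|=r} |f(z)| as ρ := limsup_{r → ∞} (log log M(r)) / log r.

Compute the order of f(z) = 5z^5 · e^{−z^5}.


M(r) = max_{|z|=r} |5|·|z|^5·|e^{−z^5}| = 5·r^5 · e^{1r^5} (the factors attain their maxima compatibly on |z|=r). Then log M(r) = log 5 + 5·log r + 1r^5, dominated by the last term, so log log M(r) ~ 5·log r. The polynomial factor 5z^5 contributes only a log r term and does not affect the order. ρ = 5.
Therefore ρ = 5.

Order ρ = 5.


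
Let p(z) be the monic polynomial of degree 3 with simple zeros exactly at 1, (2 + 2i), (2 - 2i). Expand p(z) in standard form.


The polynomial is p(z) = ∏_{α ∈ S} (z − α), where S = {1, (2 + 2i), (2 - 2i)}.
Expanding the product yields: p(z) = z^3 -5·z^2 + 12·z -8.
Note conjugate pairs combine to real quadratics: (z − (2+2i))(z − (2−2i)) = z² − 4z + 8.
The resulting polynomial has degree 3 and real coefficients as required.

p(z) = z^3 -5·z^2 + 12·z -8.


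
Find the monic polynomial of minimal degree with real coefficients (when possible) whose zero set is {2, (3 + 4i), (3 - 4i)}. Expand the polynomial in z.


The polynomial is p(z) = ∏_{α ∈ S} (z − α), where S = {2, (3 + 4i), (3 - 4i)}.
Expanding the product yields: p(z) = z^3 -8·z^2 + 37·z -50.
Note conjugate pairs combine to real quadratics: (z − (3+4i))(z − (3−4i)) = z² − 6z + 25.
The resulting polynomial has degree 3 and real coefficients as required.

p(z) = z^3 -8·z^2 + 37·z -50.


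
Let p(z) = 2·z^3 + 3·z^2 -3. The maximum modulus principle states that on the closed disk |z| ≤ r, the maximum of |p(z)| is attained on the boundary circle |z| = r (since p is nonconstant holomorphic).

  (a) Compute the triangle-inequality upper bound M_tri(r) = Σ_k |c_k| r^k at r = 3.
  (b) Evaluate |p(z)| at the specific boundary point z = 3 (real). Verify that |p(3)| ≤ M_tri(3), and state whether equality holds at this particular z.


Coefficients: c_0 = -3, c_1 = 0, c_2 = 3, c_3 = 2. Radius r = 3.
Part (a). Triangle bound: M_tri(r) = Σ_k |c_k| r^k
  = |-3|·3^0 + |0|·3^1 + |3|·3^2 + |2|·3^3
  = 3 + 0 + 27 + 54 = 84.
This bounds M(r) := max_{|z|=r} |p(z)| from above; equality holds iff all terms c_k z^k can be made to align in phase at a single z on |z|=r.
Part (b). At z = 3 (real, on the circle |z| = r):
  p(3) = (-3)·3^0 + (0)·3^1 + (3)·3^2 + (2)·3^3 = 78.
  |p(3)| = 78.
Check: |p(3)| = 78 ≤ 84 = M_tri(3). ✓ Equality does not hold at z = 3 (the coefficients have mixed signs, so the terms do not all align in phase there).

M_tri(3) = 84; |p(3)| = 78; equality at z=3: no.


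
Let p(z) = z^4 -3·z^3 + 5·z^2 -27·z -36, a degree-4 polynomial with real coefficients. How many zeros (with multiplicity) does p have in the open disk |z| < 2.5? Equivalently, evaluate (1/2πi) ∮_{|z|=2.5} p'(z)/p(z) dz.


The zeros of p are: (0 + 3i), (0 - 3i), 4, -1.
Their magnitudes are: 3, 3, 4, 1.
Zeros with |z| < R = 2.5: -1.
Count = 1.
By the argument principle, (1/2πi) ∮_{|z|=R} p'(z)/p(z) dz equals exactly this count.

Number of zeros inside |z| < 2.5: 1.


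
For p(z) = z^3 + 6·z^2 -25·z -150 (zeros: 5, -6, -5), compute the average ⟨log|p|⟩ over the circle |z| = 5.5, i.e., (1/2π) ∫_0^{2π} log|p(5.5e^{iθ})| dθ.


Zeros: -6, -5, 5; r = 5.5.
Inside |z| < r: -5, 5. Outside (|z| ≥ r): -6.
p(0) = -150, so log|p(0)| = log(150) = 5.0106.
Apply Jensen: I(r) = log|p(0)| + Σ_k log(r/|z_k|), summed over zeros inside |z| < r.
  log(r/|z_k|) for z_k = 5: log(5.5/5) = 0.0953
  log(r/|z_k|) for z_k = -5: log(5.5/5) = 0.0953
  Outside zeros (-6) contribute nothing to the Jensen sum.
Sum over inside zeros: 0.1906.
I(r) = log|p(0)| + (inside sum) = 5.0106 + 0.1906 = 5.2013.
Note: since some zeros are outside |z| ≤ r, the simplified n·log(r) form does NOT apply — only the inside zeros contribute.

I(r) ≈ 5.2013.


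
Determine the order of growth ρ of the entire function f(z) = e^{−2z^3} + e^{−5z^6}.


Each summand is entire of order 3 and 6 respectively (as in the single-exponential case). The order of a sum is at most the max of the orders, so ρ ≤ 6. For the lower bound: on |z|=r choose arg z so that -5z^6 is real positive; then |e^{-5z^6}| = e^{5r^6} while |e^{-2z^3}| ≤ e^{2r^3} = o(e^{5r^6}). So |f| ≥ e^{5r^6}(1 − o(1)) and ρ ≥ 6. Hence ρ = max(3, 6) = 6.
Therefore ρ = 6.

Order ρ = 6.


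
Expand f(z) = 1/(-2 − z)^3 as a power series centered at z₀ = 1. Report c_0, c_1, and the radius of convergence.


Let w = z − z₀, so z = z₀ + w.
Then -2 − z = -2 − (z₀ + w) = (-2 − z₀) − w = -3 − w.
f(z) = 1/(-3 − w)^3 = (1/(-3)^3) · (1 − w/(-3))^{−3}.
By the binomial series (1−u)^{−3} = Σ_{n≥0} C(n+2, 2) u^n for |u|<1, with u = w/(-3):
  c_n = C(n+2, 2) / (-3)^(n+3).
  c_0 = 1/(-3)^3 = -1/27.
  c_1 = 3/(-3)^4 = 1/27.
The series is valid for |w/d| < 1, i.e. |z − z₀| < |d|.
Radius of convergence: R = |-2 − z₀| = |-3| = 3 (distance from z₀ to the singularity z = -2).

c_0 = -1/27, c_1 = 1/27; R = 3.


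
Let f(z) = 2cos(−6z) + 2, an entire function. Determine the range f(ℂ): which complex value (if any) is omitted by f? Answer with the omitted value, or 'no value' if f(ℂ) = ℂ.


Little Picard bounds the complement of f(ℂ) to at most one point.
cos is entire and surjective onto ℂ: for every w ∈ ℂ, cos(ζ) = w has a solution ζ ∈ ℂ (e.g., via the complex inverse arccos). With ζ = −6z this gives z = ζ/(-6). Then 2·cos(−6z) takes every value in 2·ℂ = ℂ, and adding 2 is a bijection of ℂ. So f is surjective and omits no value. (Note: only on the real line is cos bounded by [−1, 1].)

Omitted value: no value.


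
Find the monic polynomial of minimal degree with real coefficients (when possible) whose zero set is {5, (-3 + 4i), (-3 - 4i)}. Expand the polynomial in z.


The polynomial is p(z) = ∏_{α ∈ S} (z − α), where S = {5, (-3 + 4i), (-3 - 4i)}.
Expanding the product yields: p(z) = z^3 + z^2 -5·z -125.
Note conjugate pairs combine to real quadratics: (z − (-3+4i))(z − (-3−4i)) = z² + 6z + 25.
The resulting polynomial has degree 3 and real coefficients as required.

p(z) = z^3 + z^2 -5·z -125.


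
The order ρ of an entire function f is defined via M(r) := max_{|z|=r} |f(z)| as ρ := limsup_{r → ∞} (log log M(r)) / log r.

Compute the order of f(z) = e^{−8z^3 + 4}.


|e^{−8z^3 + 4}| = e^{Re(-8·z^3) + 4} ≤ e^{8|z|^3 + 4} = e^{8r^3 + 4} on |z| = r, so ρ ≤ 3. Choosing z on |z|=r so that -8·z^3 is real positive (always possible by picking arg z appropriately) gives |f(z)| = e^{8r^3 + 4}, matching the bound. The additive constant 4 does not affect log log M(r) ~ 3·log r. Hence ρ = 3.
Therefore ρ = 3.

Order ρ = 3.


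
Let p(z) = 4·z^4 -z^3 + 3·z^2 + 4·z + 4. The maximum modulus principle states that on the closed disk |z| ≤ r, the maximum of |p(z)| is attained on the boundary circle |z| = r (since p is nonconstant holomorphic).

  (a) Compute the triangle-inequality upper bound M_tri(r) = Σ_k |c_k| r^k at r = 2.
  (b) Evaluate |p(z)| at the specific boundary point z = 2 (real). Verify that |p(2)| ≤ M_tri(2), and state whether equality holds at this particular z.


Coefficients: c_0 = 4, c_1 = 4, c_2 = 3, c_3 = -1, c_4 = 4. Radius r = 2.
Part (a). Triangle bound: M_tri(r) = Σ_k |c_k| r^k
  = |4|·2^0 + |4|·2^1 + |3|·2^2 + |-1|·2^3 + |4|·2^4
  = 4 + 8 + 12 + 8 + 64 = 96.
This bounds M(r) := max_{|z|=r} |p(z)| from above; equality holds iff all terms c_k z^k can be made to align in phase at a single z on |z|=r.
Part (b). At z = 2 (real, on the circle |z| = r):
  p(2) = (4)·2^0 + (4)·2^1 + (3)·2^2 + (-1)·2^3 + (4)·2^4 = 80.
  |p(2)| = 80.
Check: |p(2)| = 80 ≤ 96 = M_tri(2). ✓ Equality does not hold at z = 2 (the coefficients have mixed signs, so the terms do not all align in phase there).

M_tri(2) = 96; |p(2)| = 80; equality at z=2: no.


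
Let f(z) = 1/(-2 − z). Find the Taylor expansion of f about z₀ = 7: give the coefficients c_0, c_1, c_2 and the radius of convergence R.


Let w = z − z₀, so z = z₀ + w.
Then -2 − z = -2 − (z₀ + w) = (-2 − z₀) − w = -9 − w.
f(z) = 1/(-9 − w) = (1/(-9)) · 1/(1 − w/(-9)) = Σ_{n≥0} w^n / (-9)^(n+1).
So c_n = 1/(-9)^(n+1):
  c_0 = 1/(-9)^1 = -1/9.
  c_1 = 1/(-9)^2 = 1/81.
  c_2 = 1/(-9)^3 = -1/729.
The series is valid for |w/d| < 1, i.e. |z − z₀| < |d|.
Radius of convergence: R = |-2 − z₀| = |-9| = 9 (distance from z₀ to the singularity z = -2).

c_0 = -1/9, c_1 = 1/81, c_2 = -1/729; R = 9.


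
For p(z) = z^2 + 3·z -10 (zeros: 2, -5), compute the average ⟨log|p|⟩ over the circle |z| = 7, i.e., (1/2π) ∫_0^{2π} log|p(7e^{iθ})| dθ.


Zeros: -5, 2; r = 7.
Inside |z| < r: -5, 2. Outside (|z| ≥ r): ∅.
p(0) = -10, so log|p(0)| = log(10) = 2.3026.
Apply Jensen: I(r) = log|p(0)| + Σ_k log(r/|z_k|), summed over zeros inside |z| < r.
  log(r/|z_k|) for z_k = 2: log(7/2) = 1.2528
  log(r/|z_k|) for z_k = -5: log(7/5) = 0.3365
Sum over inside zeros: 1.5892.
I(r) = log|p(0)| + (inside sum) = 2.3026 + 1.5892 = 3.8918.
Closed form (all zeros inside, monic): I(r) = n·log(r) = 2·log(7) = 3.8918. ✓

I(r) ≈ 3.8918.


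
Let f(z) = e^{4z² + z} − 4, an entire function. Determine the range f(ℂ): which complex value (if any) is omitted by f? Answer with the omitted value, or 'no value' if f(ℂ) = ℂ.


Little Picard bounds the complement of f(ℂ) to at most one point.
The exponent g(z) = 4z² + z is a nonconstant polynomial, hence surjective onto ℂ. So e^{g(z)} takes every value in {e^w : w ∈ ℂ} = ℂ ∖ {0}. Adding -4 shifts the range to ℂ ∖ {-4}. f omits exactly -4.

Omitted value: -4.


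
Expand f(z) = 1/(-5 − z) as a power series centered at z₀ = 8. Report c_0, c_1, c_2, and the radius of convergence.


Let w = z − z₀, so z = z₀ + w.
Then -5 − z = -5 − (z₀ + w) = (-5 − z₀) − w = -13 − w.
f(z) = 1/(-13 − w) = (1/(-13)) · 1/(1 − w/(-13)) = Σ_{n≥0} w^n / (-13)^(n+1).
So c_n = 1/(-13)^(n+1):
  c_0 = 1/(-13)^1 = -1/13.
  c_1 = 1/(-13)^2 = 1/169.
  c_2 = 1/(-13)^3 = -1/2197.
The series is valid for |w/d| < 1, i.e. |z − z₀| < |d|.
Radius of convergence: R = |-5 − z₀| = |-13| = 13 (distance from z₀ to the singularity z = -5).

c_0 = -1/13, c_1 = 1/169, c_2 = -1/2197; R = 13.


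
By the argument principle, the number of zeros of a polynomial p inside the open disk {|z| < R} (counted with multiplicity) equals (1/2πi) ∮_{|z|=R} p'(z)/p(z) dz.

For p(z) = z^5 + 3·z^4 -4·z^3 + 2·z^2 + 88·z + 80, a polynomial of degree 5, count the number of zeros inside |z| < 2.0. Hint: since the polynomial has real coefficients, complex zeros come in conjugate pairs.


The zeros of p are: (-3 + 1i), (-3 - 1i), (2 + 2i), (2 - 2i), -1.
Their magnitudes are: 3.162, 3.162, 2.828, 2.828, 1.
Zeros with |z| < R = 2.0: -1.
Count = 1.
By the argument principle, (1/2πi) ∮_{|z|=R} p'(z)/p(z) dz equals exactly this count.

Number of zeros inside |z| < 2.0: 1.


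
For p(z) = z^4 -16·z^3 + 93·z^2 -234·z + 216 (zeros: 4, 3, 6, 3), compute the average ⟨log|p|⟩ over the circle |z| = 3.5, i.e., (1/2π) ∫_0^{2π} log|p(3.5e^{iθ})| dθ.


Zeros: 3, 3, 4, 6; r = 3.5.
Inside |z| < r: 3, 3. Outside (|z| ≥ r): 4, 6.
p(0) = 216, so log|p(0)| = log(216) = 5.3753.
Apply Jensen: I(r) = log|p(0)| + Σ_k log(r/|z_k|), summed over zeros inside |z| < r.
  log(r/|z_k|) for z_k = 3: log(3.5/3) = 0.1542
  log(r/|z_k|) for z_k = 3: log(3.5/3) = 0.1542
  Outside zeros (4, 6) contribute nothing to the Jensen sum.
Sum over inside zeros: 0.3083.
I(r) = log|p(0)| + (inside sum) = 5.3753 + 0.3083 = 5.6836.
Note: since some zeros are outside |z| ≤ r, the simplified n·log(r) form does NOT apply — only the inside zeros contribute.

I(r) ≈ 5.6836.


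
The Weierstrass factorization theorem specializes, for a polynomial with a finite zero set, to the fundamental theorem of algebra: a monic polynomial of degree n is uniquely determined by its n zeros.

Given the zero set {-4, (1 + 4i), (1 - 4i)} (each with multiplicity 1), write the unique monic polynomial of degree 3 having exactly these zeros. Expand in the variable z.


The polynomial is p(z) = ∏_{α ∈ S} (z − α), where S = {-4, (1 + 4i), (1 - 4i)}.
Expanding the product yields: p(z) = z^3 + 2·z^2 + 9·z + 68.
Note conjugate pairs combine to real quadratics: (z − (1+4i))(z − (1−4i)) = z² − 2z + 17.
The resulting polynomial has degree 3 and real coefficients as required.

p(z) = z^3 + 2·z^2 + 9·z + 68.


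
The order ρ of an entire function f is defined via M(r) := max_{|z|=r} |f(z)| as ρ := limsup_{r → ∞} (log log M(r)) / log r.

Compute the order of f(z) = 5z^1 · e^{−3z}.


M(r) = max_{|z|=r} |5|·|z|^1·|e^{−3z}| = 5·r^1 · e^{3r^1} (the factors attain their maxima compatibly on |z|=r). Then log M(r) = log 5 + 1·log r + 3r^1, dominated by the last term, so log log M(r) ~ 1·log r. The polynomial factor 5z^1 contributes only a log r term and does not affect the order. ρ = 1.
Therefore ρ = 1.

Order ρ = 1.


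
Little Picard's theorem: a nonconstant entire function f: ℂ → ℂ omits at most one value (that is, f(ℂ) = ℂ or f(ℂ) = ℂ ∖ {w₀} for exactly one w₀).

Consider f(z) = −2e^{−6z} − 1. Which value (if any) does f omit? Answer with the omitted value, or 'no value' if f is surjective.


Little Picard bounds the complement of f(ℂ) to at most one point.
e^{−6z} is never zero on ℂ, so -2·e^{−6z} takes every value in ℂ ∖ {0}. Adding -1 shifts the range to ℂ ∖ {-1}. Thus f omits exactly the value -1.

Omitted value: -1.


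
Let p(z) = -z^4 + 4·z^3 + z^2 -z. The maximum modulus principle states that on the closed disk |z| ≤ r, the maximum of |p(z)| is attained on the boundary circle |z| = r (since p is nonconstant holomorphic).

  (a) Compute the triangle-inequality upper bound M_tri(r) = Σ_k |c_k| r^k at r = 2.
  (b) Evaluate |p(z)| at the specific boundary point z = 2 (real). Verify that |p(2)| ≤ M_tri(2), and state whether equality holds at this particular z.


Coefficients: c_0 = 0, c_1 = -1, c_2 = 1, c_3 = 4, c_4 = -1. Radius r = 2.
Part (a). Triangle bound: M_tri(r) = Σ_k |c_k| r^k
  = |0|·2^0 + |-1|·2^1 + |1|·2^2 + |4|·2^3 + |-1|·2^4
  = 0 + 2 + 4 + 32 + 16 = 54.
This bounds M(r) := max_{|z|=r} |p(z)| from above; equality holds iff all terms c_k z^k can be made to align in phase at a single z on |z|=r.
Part (b). At z = 2 (real, on the circle |z| = r):
  p(2) = (0)·2^0 + (-1)·2^1 + (1)·2^2 + (4)·2^3 + (-1)·2^4 = 18.
  |p(2)| = 18.
Check: |p(2)| = 18 ≤ 54 = M_tri(2). ✓ Equality does not hold at z = 2 (the coefficients have mixed signs, so the terms do not all align in phase there).

M_tri(2) = 54; |p(2)| = 18; equality at z=2: no.


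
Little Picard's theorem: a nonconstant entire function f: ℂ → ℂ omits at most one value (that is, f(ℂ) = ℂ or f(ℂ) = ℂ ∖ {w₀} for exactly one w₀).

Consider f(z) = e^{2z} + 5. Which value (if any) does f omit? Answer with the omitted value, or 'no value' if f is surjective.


Little Picard bounds the complement of f(ℂ) to at most one point.
e^{2z} is never zero on ℂ, so 1·e^{2z} takes every value in ℂ ∖ {0}. Adding 5 shifts the range to ℂ ∖ {5}. Thus f omits exactly the value 5.

Omitted value: 5.


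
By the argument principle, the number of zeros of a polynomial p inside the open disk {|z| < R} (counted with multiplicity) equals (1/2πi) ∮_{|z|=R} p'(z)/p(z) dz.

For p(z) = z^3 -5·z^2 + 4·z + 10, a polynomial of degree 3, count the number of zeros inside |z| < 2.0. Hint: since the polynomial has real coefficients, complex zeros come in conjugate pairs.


The zeros of p are: (3 + 1i), (3 - 1i), -1.
Their magnitudes are: 3.162, 3.162, 1.
Zeros with |z| < R = 2.0: -1.
Count = 1.
By the argument principle, (1/2πi) ∮_{|z|=R} p'(z)/p(z) dz equals exactly this count.

Number of zeros inside |z| < 2.0: 1.


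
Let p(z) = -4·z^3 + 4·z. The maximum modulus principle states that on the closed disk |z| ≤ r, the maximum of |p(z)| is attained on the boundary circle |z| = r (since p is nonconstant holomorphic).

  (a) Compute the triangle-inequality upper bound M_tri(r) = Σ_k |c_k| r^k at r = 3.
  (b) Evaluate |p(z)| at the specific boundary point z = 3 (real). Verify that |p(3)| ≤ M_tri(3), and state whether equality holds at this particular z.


Coefficients: c_0 = 0, c_1 = 4, c_2 = 0, c_3 = -4. Radius r = 3.
Part (a). Triangle bound: M_tri(r) = Σ_k |c_k| r^k
  = |0|·3^0 + |4|·3^1 + |0|·3^2 + |-4|·3^3
  = 0 + 12 + 0 + 108 = 120.
This bounds M(r) := max_{|z|=r} |p(z)| from above; equality holds iff all terms c_k z^k can be made to align in phase at a single z on |z|=r.
Part (b). At z = 3 (real, on the circle |z| = r):
  p(3) = (0)·3^0 + (4)·3^1 + (0)·3^2 + (-4)·3^3 = -96.
  |p(3)| = 96.
Check: |p(3)| = 96 ≤ 120 = M_tri(3). ✓ Equality does not hold at z = 3 (the coefficients have mixed signs, so the terms do not all align in phase there).

M_tri(3) = 120; |p(3)| = 96; equality at z=3: no.


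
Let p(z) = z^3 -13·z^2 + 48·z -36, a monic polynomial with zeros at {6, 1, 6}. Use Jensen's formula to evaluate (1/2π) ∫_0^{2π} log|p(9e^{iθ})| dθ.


Zeros: 1, 6, 6; r = 9.
Inside |z| < r: 1, 6, 6. Outside (|z| ≥ r): ∅.
p(0) = -36, so log|p(0)| = log(36) = 3.5835.
Apply Jensen: I(r) = log|p(0)| + Σ_k log(r/|z_k|), summed over zeros inside |z| < r.
  log(r/|z_k|) for z_k = 6: log(9/6) = 0.4055
  log(r/|z_k|) for z_k = 1: log(9/1) = 2.1972
  log(r/|z_k|) for z_k = 6: log(9/6) = 0.4055
Sum over inside zeros: 3.0082.
I(r) = log|p(0)| + (inside sum) = 3.5835 + 3.0082 = 6.5917.
Closed form (all zeros inside, monic): I(r) = n·log(r) = 3·log(9) = 6.5917. ✓

I(r) ≈ 6.5917.


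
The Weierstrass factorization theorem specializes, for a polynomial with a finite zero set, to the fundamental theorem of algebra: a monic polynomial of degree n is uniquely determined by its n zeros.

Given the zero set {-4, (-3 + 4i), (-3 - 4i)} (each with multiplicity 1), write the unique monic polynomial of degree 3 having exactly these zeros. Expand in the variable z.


The polynomial is p(z) = ∏_{α ∈ S} (z − α), where S = {-4, (-3 + 4i), (-3 - 4i)}.
Expanding the product yields: p(z) = z^3 + 10·z^2 + 49·z + 100.
Note conjugate pairs combine to real quadratics: (z − (-3+4i))(z − (-3−4i)) = z² + 6z + 25.
The resulting polynomial has degree 3 and real coefficients as required.

p(z) = z^3 + 10·z^2 + 49·z + 100.


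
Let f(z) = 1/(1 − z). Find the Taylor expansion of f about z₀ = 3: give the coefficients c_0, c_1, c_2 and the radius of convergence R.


Let w = z − z₀, so z = z₀ + w.
Then 1 − z = 1 − (z₀ + w) = (1 − z₀) − w = -2 − w.
f(z) = 1/(-2 − w) = (1/(-2)) · 1/(1 − w/(-2)) = Σ_{n≥0} w^n / (-2)^(n+1).
So c_n = 1/(-2)^(n+1):
  c_0 = 1/(-2)^1 = -1/2.
  c_1 = 1/(-2)^2 = 1/4.
  c_2 = 1/(-2)^3 = -1/8.
The series is valid for |w/d| < 1, i.e. |z − z₀| < |d|.
Radius of convergence: R = |1 − z₀| = |-2| = 2 (distance from z₀ to the singularity z = 1).

c_0 = -1/2, c_1 = 1/4, c_2 = -1/8; R = 2.


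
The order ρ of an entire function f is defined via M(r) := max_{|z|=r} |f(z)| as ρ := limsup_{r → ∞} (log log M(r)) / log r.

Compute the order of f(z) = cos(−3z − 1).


cos(w) is a linear combination of e^{iw} and e^{−iw} (or e^w, e^{−w} in the hyperbolic case), so |cos(w)| ≤ e^{|w|}. With w = −3z − 1, |w| ≤ 3|z| + 1 = 3r + 1 on |z| = r, giving M(r) ≤ e^{3r + 1}, so ρ ≤ 1. On a suitable ray (z = it for sin/cos; z = t for sinh/cosh, t real → ∞), |cos(−3z − 1)| grows like e^{3|t|}/2, so ρ ≥ 1. Hence ρ = 1.
Therefore ρ = 1.

Order ρ = 1.


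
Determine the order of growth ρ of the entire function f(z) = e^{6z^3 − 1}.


|e^{6z^3 − 1}| = e^{Re(6·z^3) + -1} ≤ e^{6|z|^3 + -1} = e^{6r^3 + -1} on |z| = r, so ρ ≤ 3. Choosing z on |z|=r so that 6·z^3 is real positive (always possible by picking arg z appropriately) gives |f(z)| = e^{6r^3 + -1}, matching the bound. The additive constant -1 does not affect log log M(r) ~ 3·log r. Hence ρ = 3.
Therefore ρ = 3.

Order ρ = 3.


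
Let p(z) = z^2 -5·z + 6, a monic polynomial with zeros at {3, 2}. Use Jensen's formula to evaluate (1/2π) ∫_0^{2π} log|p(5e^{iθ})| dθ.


Zeros: 2, 3; r = 5.
Inside |z| < r: 2, 3. Outside (|z| ≥ r): ∅.
p(0) = 6, so log|p(0)| = log(6) = 1.7918.
Apply Jensen: I(r) = log|p(0)| + Σ_k log(r/|z_k|), summed over zeros inside |z| < r.
  log(r/|z_k|) for z_k = 3: log(5/3) = 0.5108
  log(r/|z_k|) for z_k = 2: log(5/2) = 0.9163
Sum over inside zeros: 1.4271.
I(r) = log|p(0)| + (inside sum) = 1.7918 + 1.4271 = 3.2189.
Closed form (all zeros inside, monic): I(r) = n·log(r) = 2·log(5) = 3.2189. ✓

I(r) ≈ 3.2189.


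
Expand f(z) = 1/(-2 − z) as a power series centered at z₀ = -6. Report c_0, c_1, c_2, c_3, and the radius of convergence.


Let w = z − z₀, so z = z₀ + w.
Then -2 − z = -2 − (z₀ + w) = (-2 − z₀) − w = 4 − w.
f(z) = 1/(4 − w) = (1/(4)) · 1/(1 − w/(4)) = Σ_{n≥0} w^n / (4)^(n+1).
So c_n = 1/(4)^(n+1):
  c_0 = 1/(4)^1 = 1/4.
  c_1 = 1/(4)^2 = 1/16.
  c_2 = 1/(4)^3 = 1/64.
  c_3 = 1/(4)^4 = 1/256.
The series is valid for |w/d| < 1, i.e. |z − z₀| < |d|.
Radius of convergence: R = |-2 − z₀| = |4| = 4 (distance from z₀ to the singularity z = -2).

c_0 = 1/4, c_1 = 1/16, c_2 = 1/64, c_3 = 1/256; R = 4.


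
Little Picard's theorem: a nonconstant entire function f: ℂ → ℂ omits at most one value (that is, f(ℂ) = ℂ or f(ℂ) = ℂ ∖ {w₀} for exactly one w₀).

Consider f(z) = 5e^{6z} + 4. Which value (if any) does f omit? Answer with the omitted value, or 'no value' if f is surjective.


Little Picard bounds the complement of f(ℂ) to at most one point.
e^{6z} is never zero on ℂ, so 5·e^{6z} takes every value in ℂ ∖ {0}. Adding 4 shifts the range to ℂ ∖ {4}. Thus f omits exactly the value 4.

Omitted value: 4.


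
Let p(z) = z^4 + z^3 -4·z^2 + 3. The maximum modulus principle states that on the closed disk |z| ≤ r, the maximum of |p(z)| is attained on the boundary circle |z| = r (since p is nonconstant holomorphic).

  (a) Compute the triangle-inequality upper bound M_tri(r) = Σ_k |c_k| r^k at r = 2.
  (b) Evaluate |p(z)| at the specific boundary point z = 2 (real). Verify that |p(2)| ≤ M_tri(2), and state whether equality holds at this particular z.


Coefficients: c_0 = 3, c_1 = 0, c_2 = -4, c_3 = 1, c_4 = 1. Radius r = 2.
Part (a). Triangle bound: M_tri(r) = Σ_k |c_k| r^k
  = |3|·2^0 + |0|·2^1 + |-4|·2^2 + |1|·2^3 + |1|·2^4
  = 3 + 0 + 16 + 8 + 16 = 43.
This bounds M(r) := max_{|z|=r} |p(z)| from above; equality holds iff all terms c_k z^k can be made to align in phase at a single z on |z|=r.
Part (b). At z = 2 (real, on the circle |z| = r):
  p(2) = (3)·2^0 + (0)·2^1 + (-4)·2^2 + (1)·2^3 + (1)·2^4 = 11.
  |p(2)| = 11.
Check: |p(2)| = 11 ≤ 43 = M_tri(2). ✓ Equality does not hold at z = 2 (the coefficients have mixed signs, so the terms do not all align in phase there).

M_tri(2) = 43; |p(2)| = 11; equality at z=2: no.


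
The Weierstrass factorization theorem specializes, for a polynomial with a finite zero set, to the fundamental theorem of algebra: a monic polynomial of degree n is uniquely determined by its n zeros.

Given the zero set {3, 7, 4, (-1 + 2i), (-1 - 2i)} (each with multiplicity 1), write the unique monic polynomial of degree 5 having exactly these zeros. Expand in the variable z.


The polynomial is p(z) = ∏_{α ∈ S} (z − α), where S = {3, 7, 4, (-1 + 2i), (-1 - 2i)}.
Expanding the product yields: p(z) = z^5 -12·z^4 + 38·z^3 -32·z^2 + 137·z -420.
Note conjugate pairs combine to real quadratics: (z − (-1+2i))(z − (-1−2i)) = z² + 2z + 5.
The resulting polynomial has degree 5 and real coefficients as required.

p(z) = z^5 -12·z^4 + 38·z^3 -32·z^2 + 137·z -420.


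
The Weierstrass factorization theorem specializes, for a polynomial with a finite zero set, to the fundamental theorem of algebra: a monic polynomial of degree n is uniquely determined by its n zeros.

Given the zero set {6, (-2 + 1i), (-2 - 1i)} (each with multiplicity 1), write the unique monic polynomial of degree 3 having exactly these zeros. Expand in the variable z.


The polynomial is p(z) = ∏_{α ∈ S} (z − α), where S = {6, (-2 + 1i), (-2 - 1i)}.
Expanding the product yields: p(z) = z^3 -2·z^2 -19·z -30.
Note conjugate pairs combine to real quadratics: (z − (-2+1i))(z − (-2−1i)) = z² + 4z + 5.
The resulting polynomial has degree 3 and real coefficients as required.

p(z) = z^3 -2·z^2 -19·z -30.


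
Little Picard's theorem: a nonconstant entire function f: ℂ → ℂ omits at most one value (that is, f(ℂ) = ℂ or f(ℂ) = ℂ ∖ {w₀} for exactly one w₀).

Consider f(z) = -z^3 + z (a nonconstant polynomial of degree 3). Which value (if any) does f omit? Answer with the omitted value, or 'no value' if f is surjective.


Little Picard bounds the complement of f(ℂ) to at most one point.
For every w ∈ ℂ, the equation p(z) − w = 0 is a nonconstant polynomial in z and hence has at least one root by the fundamental theorem of algebra. So p is surjective onto ℂ, omitting no value.

Omitted value: no value.


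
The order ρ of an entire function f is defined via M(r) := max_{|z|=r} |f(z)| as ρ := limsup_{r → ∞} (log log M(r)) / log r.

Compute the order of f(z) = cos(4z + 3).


cos(w) is a linear combination of e^{iw} and e^{−iw} (or e^w, e^{−w} in the hyperbolic case), so |cos(w)| ≤ e^{|w|}. With w = 4z + 3, |w| ≤ 4|z| + 3 = 4r + 3 on |z| = r, giving M(r) ≤ e^{4r + 3}, so ρ ≤ 1. On a suitable ray (z = it for sin/cos; z = t for sinh/cosh, t real → ∞), |cos(4z + 3)| grows like e^{4|t|}/2, so ρ ≥ 1. Hence ρ = 1.
Therefore ρ = 1.

Order ρ = 1.


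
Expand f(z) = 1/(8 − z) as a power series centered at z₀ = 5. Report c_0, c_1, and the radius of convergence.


Let w = z − z₀, so z = z₀ + w.
Then 8 − z = 8 − (z₀ + w) = (8 − z₀) − w = 3 − w.
f(z) = 1/(3 − w) = (1/(3)) · 1/(1 − w/(3)) = Σ_{n≥0} w^n / (3)^(n+1).
So c_n = 1/(3)^(n+1):
  c_0 = 1/(3)^1 = 1/3.
  c_1 = 1/(3)^2 = 1/9.
The series is valid for |w/d| < 1, i.e. |z − z₀| < |d|.
Radius of convergence: R = |8 − z₀| = |3| = 3 (distance from z₀ to the singularity z = 8).

c_0 = 1/3, c_1 = 1/9; R = 3.


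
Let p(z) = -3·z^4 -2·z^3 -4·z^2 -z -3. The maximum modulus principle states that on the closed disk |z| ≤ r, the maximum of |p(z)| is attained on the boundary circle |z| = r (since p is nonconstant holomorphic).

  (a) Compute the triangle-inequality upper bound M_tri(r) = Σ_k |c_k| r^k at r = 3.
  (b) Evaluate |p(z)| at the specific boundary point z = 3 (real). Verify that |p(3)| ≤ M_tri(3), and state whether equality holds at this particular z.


Coefficients: c_0 = -3, c_1 = -1, c_2 = -4, c_3 = -2, c_4 = -3. Radius r = 3.
Part (a). Triangle bound: M_tri(r) = Σ_k |c_k| r^k
  = |-3|·3^0 + |-1|·3^1 + |-4|·3^2 + |-2|·3^3 + |-3|·3^4
  = 3 + 3 + 36 + 54 + 243 = 339.
This bounds M(r) := max_{|z|=r} |p(z)| from above; equality holds iff all terms c_k z^k can be made to align in phase at a single z on |z|=r.
Part (b). At z = 3 (real, on the circle |z| = r):
  p(3) = (-3)·3^0 + (-1)·3^1 + (-4)·3^2 + (-2)·3^3 + (-3)·3^4 = -339.
  |p(3)| = 339.
Since all nonzero coefficients share the same sign, |p(3)| = 339 = M_tri(3); the triangle bound is attained at z = 3, so in fact M(r) = 339.

M_tri(3) = 339; |p(3)| = 339; equality at z=3: yes.


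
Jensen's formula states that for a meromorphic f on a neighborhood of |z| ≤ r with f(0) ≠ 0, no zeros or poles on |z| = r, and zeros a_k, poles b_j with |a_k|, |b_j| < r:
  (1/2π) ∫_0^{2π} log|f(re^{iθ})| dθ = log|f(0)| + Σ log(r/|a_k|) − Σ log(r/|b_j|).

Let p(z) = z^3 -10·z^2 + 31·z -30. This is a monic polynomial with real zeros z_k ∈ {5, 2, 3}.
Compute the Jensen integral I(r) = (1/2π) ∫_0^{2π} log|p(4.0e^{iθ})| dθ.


Zeros: 2, 3, 5; r = 4.0.
Inside |z| < r: 2, 3. Outside (|z| ≥ r): 5.
p(0) = -30, so log|p(0)| = log(30) = 3.4012.
Apply Jensen: I(r) = log|p(0)| + Σ_k log(r/|z_k|), summed over zeros inside |z| < r.
  log(r/|z_k|) for z_k = 2: log(4.0/2) = 0.6931
  log(r/|z_k|) for z_k = 3: log(4.0/3) = 0.2877
  Outside zeros (5) contribute nothing to the Jensen sum.
Sum over inside zeros: 0.9808.
I(r) = log|p(0)| + (inside sum) = 3.4012 + 0.9808 = 4.3820.
Note: since some zeros are outside |z| ≤ r, the simplified n·log(r) form does NOT apply — only the inside zeros contribute.

I(r) ≈ 4.3820.
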